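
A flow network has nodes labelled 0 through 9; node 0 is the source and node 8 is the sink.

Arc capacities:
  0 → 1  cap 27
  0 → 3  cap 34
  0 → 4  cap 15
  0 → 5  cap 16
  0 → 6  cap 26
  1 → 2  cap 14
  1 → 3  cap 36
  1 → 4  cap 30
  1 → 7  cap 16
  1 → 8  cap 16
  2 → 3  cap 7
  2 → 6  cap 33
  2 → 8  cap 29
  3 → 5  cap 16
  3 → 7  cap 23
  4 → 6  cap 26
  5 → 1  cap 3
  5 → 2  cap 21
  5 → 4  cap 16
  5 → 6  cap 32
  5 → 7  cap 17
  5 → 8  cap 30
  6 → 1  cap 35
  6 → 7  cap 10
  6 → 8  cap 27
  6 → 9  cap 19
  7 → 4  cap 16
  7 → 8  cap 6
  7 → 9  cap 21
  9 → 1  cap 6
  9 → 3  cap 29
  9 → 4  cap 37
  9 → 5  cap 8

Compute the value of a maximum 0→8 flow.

augment #1: 0→1→8 bottleneck 16, total now 16
augment #2: 0→5→8 bottleneck 16, total now 32
augment #3: 0→6→8 bottleneck 26, total now 58
augment #4: 0→1→2→8 bottleneck 11, total now 69
augment #5: 0→3→5→8 bottleneck 14, total now 83
augment #6: 0→3→7→8 bottleneck 6, total now 89
augment #7: 0→4→6→8 bottleneck 1, total now 90
augment #8: 0→3→5→2→8 bottleneck 2, total now 92
augment #9: 0→4→6→1→2→8 bottleneck 3, total now 95
augment #10: 0→3→7→9→5→2→8 bottleneck 8, total now 103

Maximum flow value: 103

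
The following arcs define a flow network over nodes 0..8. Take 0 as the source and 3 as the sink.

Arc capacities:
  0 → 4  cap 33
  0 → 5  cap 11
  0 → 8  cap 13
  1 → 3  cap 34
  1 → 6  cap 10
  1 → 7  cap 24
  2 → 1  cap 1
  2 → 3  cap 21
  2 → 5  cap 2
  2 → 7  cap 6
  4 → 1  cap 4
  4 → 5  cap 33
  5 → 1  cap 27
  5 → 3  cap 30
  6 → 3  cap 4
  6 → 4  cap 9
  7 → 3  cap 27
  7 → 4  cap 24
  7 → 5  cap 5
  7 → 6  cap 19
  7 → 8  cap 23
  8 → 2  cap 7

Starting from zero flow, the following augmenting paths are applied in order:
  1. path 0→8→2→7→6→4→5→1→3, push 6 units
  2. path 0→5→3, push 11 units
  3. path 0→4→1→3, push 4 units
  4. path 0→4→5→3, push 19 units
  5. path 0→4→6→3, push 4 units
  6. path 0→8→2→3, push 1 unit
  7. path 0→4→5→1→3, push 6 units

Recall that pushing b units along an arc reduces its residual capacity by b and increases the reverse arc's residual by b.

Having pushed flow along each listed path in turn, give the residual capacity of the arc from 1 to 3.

after path 1 (0→8→2→7→6→4→5→1→3, push 6): res(1,3)=28
after path 2 (0→5→3, push 11): res(1,3)=28
after path 3 (0→4→1→3, push 4): res(1,3)=24
after path 4 (0→4→5→3, push 19): res(1,3)=24
after path 5 (0→4→6→3, push 4): res(1,3)=24
after path 6 (0→8→2→3, push 1): res(1,3)=24
after path 7 (0→4→5→1→3, push 6): res(1,3)=18

Residual capacity of (1,3): 18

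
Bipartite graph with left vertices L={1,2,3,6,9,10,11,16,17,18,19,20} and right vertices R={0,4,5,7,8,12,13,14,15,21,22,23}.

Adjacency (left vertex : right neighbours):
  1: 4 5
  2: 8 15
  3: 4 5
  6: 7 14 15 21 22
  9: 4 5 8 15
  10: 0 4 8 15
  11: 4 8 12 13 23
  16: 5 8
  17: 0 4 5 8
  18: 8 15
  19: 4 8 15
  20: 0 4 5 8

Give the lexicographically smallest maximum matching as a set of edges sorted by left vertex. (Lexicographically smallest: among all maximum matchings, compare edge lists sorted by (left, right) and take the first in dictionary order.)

|M| = 7 (so the lex-smallest maximum matching has 7 edges)
process left vertices in ascending order; for each, take the smallest-labelled available neighbour that still permits 7 edges overall, or leave it unmatched if none does
lex-smallest matching: {1-4, 2-8, 3-5, 6-7, 9-15, 10-0, 11-12}

Lex-smallest maximum matching: {(1,4), (2,8), (3,5), (6,7), (9,15), (10,0), (11,12)}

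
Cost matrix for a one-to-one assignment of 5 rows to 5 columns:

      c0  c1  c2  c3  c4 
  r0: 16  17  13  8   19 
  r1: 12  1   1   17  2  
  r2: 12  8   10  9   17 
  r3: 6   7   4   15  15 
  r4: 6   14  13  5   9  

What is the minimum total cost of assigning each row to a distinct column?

optimal assignment: row0→col3 (cost 8), row1→col4 (cost 2), row2→col1 (cost 8), row3→col2 (cost 4), row4→col0 (cost 6)
total = 8 + 2 + 8 + 4 + 6 = 28

Minimum assignment cost: 28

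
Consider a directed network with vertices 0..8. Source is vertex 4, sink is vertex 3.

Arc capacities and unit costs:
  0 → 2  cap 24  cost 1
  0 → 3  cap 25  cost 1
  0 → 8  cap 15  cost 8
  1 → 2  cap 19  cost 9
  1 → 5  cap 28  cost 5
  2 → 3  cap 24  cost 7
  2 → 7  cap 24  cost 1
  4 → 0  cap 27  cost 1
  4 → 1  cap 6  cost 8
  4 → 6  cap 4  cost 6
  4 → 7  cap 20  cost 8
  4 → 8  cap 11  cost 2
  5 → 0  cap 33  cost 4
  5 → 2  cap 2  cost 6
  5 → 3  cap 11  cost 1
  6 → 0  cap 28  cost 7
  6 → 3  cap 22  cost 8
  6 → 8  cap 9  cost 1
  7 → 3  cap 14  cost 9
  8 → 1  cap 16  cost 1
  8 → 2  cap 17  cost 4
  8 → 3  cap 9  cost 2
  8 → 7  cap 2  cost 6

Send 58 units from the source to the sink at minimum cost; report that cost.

shortest-cost path #1: 4→0→3 push 25 @ unit cost 2 (adds 50)
shortest-cost path #2: 4→8→3 push 9 @ unit cost 4 (adds 36)
shortest-cost path #3: 4→0→2→3 push 2 @ unit cost 9 (adds 18)
shortest-cost path #4: 4→8→1→5→3 push 2 @ unit cost 9 (adds 18)
shortest-cost path #5: 4→6→3 push 4 @ unit cost 14 (adds 56)
shortest-cost path #6: 4→1→5→3 push 6 @ unit cost 14 (adds 84)
shortest-cost path #7: 4→7→3 push 10 @ unit cost 17 (adds 170)
total cost = 432

Minimum cost for 58 units: 432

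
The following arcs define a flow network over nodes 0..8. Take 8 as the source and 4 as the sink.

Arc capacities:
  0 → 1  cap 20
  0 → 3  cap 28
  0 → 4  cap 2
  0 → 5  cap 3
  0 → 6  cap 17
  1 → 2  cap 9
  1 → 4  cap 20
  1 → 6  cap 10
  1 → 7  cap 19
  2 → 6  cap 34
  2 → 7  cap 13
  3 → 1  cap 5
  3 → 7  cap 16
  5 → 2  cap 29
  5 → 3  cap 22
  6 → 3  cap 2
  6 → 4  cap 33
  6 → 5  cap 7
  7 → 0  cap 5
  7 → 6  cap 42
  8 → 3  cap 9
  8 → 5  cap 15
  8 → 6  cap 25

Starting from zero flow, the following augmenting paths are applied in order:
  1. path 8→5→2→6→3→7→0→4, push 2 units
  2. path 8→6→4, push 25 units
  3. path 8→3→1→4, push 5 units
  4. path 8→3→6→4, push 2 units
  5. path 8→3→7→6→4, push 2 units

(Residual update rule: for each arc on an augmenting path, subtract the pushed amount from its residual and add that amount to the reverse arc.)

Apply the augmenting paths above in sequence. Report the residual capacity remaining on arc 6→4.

Residual capacity of (6,4): 4

after path 1 (8→5→2→6→3→7→0→4, push 2): res(6,4)=33
after path 2 (8→6→4, push 25): res(6,4)=8
after path 3 (8→3→1→4, push 5): res(6,4)=8
after path 4 (8→3→6→4, push 2): res(6,4)=6
after path 5 (8→3→7→6→4, push 2): res(6,4)=4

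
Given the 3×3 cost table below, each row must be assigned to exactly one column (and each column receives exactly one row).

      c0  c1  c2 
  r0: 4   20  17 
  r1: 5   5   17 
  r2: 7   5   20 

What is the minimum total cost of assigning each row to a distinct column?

Minimum assignment cost: 26

optimal assignment: row0→col0 (cost 4), row1→col2 (cost 17), row2→col1 (cost 5)
total = 4 + 17 + 5 = 26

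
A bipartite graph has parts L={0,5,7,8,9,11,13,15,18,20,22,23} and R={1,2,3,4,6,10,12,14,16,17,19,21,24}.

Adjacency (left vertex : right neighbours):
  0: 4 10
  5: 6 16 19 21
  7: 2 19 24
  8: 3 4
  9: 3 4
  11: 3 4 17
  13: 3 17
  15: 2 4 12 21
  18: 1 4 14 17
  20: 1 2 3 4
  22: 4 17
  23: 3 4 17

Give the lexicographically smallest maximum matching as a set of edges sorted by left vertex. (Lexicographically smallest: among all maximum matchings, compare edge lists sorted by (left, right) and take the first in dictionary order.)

|M| = 9 (so the lex-smallest maximum matching has 9 edges)
process left vertices in ascending order; for each, take the smallest-labelled available neighbour that still permits 9 edges overall, or leave it unmatched if none does
lex-smallest matching: {0-10, 5-6, 7-2, 8-3, 9-4, 11-17, 15-12, 18-14, 20-1}

Lex-smallest maximum matching: {(0,10), (5,6), (7,2), (8,3), (9,4), (11,17), (15,12), (18,14), (20,1)}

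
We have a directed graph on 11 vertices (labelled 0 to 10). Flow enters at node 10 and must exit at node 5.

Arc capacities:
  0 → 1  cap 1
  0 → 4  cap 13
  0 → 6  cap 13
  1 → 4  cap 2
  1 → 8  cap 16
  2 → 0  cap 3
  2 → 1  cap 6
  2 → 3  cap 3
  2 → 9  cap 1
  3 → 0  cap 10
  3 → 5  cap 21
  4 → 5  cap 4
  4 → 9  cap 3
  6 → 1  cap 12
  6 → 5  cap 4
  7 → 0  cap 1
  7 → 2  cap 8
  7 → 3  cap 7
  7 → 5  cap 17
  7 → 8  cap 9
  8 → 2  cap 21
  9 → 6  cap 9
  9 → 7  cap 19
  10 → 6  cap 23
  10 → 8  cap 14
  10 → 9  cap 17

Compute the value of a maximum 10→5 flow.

augment #1: 10→6→5 bottleneck 4, total now 4
augment #2: 10→9→7→5 bottleneck 17, total now 21
augment #3: 10→6→1→4→5 bottleneck 2, total now 23
augment #4: 10→8→2→3→5 bottleneck 3, total now 26
augment #5: 10→8→2→0→4→5 bottleneck 2, total now 28
augment #6: 10→8→2→9→7→3→5 bottleneck 1, total now 29
augment #7: 10→8→2→0→4→9→7→3→5 bottleneck 1, total now 30

Maximum flow value: 30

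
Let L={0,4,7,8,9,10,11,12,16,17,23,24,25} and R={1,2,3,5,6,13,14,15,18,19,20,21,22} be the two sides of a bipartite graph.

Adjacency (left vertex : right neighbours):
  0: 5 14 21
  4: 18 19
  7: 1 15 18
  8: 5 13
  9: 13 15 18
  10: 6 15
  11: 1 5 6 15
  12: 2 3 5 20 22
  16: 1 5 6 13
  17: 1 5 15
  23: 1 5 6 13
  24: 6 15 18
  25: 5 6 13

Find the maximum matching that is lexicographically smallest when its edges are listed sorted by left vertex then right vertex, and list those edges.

Lex-smallest maximum matching: {(0,14), (4,19), (7,1), (8,5), (9,13), (10,6), (11,15), (12,2), (24,18)}

|M| = 9 (so the lex-smallest maximum matching has 9 edges)
process left vertices in ascending order; for each, take the smallest-labelled available neighbour that still permits 9 edges overall, or leave it unmatched if none does
lex-smallest matching: {0-14, 4-19, 7-1, 8-5, 9-13, 10-6, 11-15, 12-2, 24-18}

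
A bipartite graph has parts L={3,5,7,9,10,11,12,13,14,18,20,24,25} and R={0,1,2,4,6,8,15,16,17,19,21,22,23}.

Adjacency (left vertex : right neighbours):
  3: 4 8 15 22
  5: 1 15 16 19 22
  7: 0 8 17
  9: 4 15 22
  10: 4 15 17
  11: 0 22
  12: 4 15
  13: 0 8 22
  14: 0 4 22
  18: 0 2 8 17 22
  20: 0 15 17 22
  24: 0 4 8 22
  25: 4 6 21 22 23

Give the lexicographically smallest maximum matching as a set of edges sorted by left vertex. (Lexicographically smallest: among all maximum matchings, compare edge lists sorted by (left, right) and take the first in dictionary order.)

|M| = 9 (so the lex-smallest maximum matching has 9 edges)
process left vertices in ascending order; for each, take the smallest-labelled available neighbour that still permits 9 edges overall, or leave it unmatched if none does
lex-smallest matching: {3-4, 5-1, 7-0, 9-15, 10-17, 11-22, 13-8, 18-2, 25-6}

Lex-smallest maximum matching: {(3,4), (5,1), (7,0), (9,15), (10,17), (11,22), (13,8), (18,2), (25,6)}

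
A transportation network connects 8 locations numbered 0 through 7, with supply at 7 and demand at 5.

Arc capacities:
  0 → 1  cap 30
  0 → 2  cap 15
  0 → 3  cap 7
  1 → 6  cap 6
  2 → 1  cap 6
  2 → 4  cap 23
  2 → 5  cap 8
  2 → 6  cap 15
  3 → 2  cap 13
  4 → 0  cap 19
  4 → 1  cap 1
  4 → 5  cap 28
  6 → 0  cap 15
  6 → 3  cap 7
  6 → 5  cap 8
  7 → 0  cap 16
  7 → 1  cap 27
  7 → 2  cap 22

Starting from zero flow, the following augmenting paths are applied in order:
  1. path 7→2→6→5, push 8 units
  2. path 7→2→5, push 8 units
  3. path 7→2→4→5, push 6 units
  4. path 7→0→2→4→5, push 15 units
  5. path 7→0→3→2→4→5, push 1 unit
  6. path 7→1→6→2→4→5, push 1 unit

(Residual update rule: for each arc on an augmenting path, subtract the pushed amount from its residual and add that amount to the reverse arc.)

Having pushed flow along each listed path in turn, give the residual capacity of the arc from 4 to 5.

Residual capacity of (4,5): 5

after path 1 (7→2→6→5, push 8): res(4,5)=28
after path 2 (7→2→5, push 8): res(4,5)=28
after path 3 (7→2→4→5, push 6): res(4,5)=22
after path 4 (7→0→2→4→5, push 15): res(4,5)=7
after path 5 (7→0→3→2→4→5, push 1): res(4,5)=6
after path 6 (7→1→6→2→4→5, push 1): res(4,5)=5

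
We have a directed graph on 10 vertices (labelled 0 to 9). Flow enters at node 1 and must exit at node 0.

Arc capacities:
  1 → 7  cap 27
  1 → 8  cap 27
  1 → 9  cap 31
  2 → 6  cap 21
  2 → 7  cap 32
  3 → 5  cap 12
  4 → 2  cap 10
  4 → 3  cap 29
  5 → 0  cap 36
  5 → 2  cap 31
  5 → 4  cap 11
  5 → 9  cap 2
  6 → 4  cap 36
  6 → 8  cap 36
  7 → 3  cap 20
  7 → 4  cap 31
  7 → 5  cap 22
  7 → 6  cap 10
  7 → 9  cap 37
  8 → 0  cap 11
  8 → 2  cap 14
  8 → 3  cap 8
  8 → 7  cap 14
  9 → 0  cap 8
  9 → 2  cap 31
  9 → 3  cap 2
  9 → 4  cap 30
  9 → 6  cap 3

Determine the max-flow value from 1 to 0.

augment #1: 1→8→0 bottleneck 11, total now 11
augment #2: 1→9→0 bottleneck 8, total now 19
augment #3: 1→7→5→0 bottleneck 22, total now 41
augment #4: 1→7→3→5→0 bottleneck 5, total now 46
augment #5: 1→8→3→5→0 bottleneck 7, total now 53

Maximum flow value: 53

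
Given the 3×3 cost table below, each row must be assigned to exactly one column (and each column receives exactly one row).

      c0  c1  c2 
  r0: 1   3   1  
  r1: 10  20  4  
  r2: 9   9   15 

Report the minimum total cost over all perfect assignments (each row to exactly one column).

optimal assignment: row0→col0 (cost 1), row1→col2 (cost 4), row2→col1 (cost 9)
total = 1 + 4 + 9 = 14

Minimum assignment cost: 14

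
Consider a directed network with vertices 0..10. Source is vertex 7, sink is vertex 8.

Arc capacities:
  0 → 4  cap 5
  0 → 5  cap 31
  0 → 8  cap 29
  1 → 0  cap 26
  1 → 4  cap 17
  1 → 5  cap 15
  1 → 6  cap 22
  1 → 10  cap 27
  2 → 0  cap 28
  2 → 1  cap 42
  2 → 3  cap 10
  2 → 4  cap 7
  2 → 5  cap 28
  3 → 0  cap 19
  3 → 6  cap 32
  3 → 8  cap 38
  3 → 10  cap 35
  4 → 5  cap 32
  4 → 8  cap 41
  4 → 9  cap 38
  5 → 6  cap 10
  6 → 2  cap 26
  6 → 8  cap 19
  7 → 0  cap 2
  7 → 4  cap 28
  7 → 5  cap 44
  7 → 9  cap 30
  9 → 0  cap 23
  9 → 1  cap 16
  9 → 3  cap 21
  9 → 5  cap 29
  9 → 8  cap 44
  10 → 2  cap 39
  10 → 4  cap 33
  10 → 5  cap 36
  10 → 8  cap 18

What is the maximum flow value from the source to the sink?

Maximum flow value: 70

augment #1: 7→0→8 bottleneck 2, total now 2
augment #2: 7→4→8 bottleneck 28, total now 30
augment #3: 7→9→8 bottleneck 30, total now 60
augment #4: 7→5→6→8 bottleneck 10, total now 70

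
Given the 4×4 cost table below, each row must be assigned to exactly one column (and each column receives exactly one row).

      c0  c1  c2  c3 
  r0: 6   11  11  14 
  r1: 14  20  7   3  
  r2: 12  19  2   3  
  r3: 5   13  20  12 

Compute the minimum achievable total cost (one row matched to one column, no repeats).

optimal assignment: row0→col1 (cost 11), row1→col3 (cost 3), row2→col2 (cost 2), row3→col0 (cost 5)
total = 11 + 3 + 2 + 5 = 21

Minimum assignment cost: 21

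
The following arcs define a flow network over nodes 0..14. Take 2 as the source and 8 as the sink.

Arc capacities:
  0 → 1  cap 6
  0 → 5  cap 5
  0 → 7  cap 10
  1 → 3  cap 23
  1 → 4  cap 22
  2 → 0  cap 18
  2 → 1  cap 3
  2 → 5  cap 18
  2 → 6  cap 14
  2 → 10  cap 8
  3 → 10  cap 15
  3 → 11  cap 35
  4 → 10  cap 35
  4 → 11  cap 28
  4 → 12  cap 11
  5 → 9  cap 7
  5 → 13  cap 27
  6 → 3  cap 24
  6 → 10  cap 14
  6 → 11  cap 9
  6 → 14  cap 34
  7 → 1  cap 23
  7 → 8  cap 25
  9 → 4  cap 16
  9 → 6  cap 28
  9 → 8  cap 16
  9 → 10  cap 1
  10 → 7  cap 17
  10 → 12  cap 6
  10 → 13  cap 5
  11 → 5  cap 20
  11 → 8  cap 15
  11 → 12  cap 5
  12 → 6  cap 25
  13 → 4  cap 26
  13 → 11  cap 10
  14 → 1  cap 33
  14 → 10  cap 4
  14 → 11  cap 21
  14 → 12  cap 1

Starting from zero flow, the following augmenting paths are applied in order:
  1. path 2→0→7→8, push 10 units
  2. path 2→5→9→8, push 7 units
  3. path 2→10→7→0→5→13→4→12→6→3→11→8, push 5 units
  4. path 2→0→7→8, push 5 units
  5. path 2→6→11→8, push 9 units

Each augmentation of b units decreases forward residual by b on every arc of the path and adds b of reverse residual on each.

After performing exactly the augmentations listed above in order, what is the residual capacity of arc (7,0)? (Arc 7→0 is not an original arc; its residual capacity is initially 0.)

Residual capacity of (7,0): 10

after path 1 (2→0→7→8, push 10): res(7,0)=10
after path 2 (2→5→9→8, push 7): res(7,0)=10
after path 3 (2→10→7→0→5→13→4→12→6→3→11→8, push 5): res(7,0)=5
after path 4 (2→0→7→8, push 5): res(7,0)=10
after path 5 (2→6→11→8, push 9): res(7,0)=10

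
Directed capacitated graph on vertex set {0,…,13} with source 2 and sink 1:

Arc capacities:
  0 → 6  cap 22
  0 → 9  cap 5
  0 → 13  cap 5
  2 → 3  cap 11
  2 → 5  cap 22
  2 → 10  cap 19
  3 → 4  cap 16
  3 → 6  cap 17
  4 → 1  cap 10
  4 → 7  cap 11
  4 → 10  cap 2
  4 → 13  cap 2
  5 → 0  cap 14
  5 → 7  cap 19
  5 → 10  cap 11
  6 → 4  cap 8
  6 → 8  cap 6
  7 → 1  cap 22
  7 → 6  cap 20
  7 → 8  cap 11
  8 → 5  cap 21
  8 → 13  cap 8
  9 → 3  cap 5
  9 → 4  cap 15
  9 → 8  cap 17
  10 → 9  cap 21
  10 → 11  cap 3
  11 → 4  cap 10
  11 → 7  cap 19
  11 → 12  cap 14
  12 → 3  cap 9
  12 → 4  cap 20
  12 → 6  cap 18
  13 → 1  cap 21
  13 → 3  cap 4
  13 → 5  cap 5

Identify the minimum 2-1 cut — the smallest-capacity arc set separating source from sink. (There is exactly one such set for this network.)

Min-cut arcs: {(0,13), (4,1), (4,13), (7,1), (8,13)} (total capacity 47)

augment #1: 2→3→4→1 push 10
augment #2: 2→5→7→1 push 19
augment #3: 2→3→4→7→1 push 1
augment #4: 2→5→0→13→1 push 3
augment #5: 2→10→11→7→1 push 2
augment #6: 2→10→9→4→13→1 push 2
augment #7: 2→10→9→8→13→1 push 8
augment #8: 2→10→9→8→5→0→13→1 push 2
max flow = 47; residual-reachable set from 2 gives S-side
cut edges (S→T): {(0,13), (4,1), (4,13), (7,1), (8,13)} total cap 47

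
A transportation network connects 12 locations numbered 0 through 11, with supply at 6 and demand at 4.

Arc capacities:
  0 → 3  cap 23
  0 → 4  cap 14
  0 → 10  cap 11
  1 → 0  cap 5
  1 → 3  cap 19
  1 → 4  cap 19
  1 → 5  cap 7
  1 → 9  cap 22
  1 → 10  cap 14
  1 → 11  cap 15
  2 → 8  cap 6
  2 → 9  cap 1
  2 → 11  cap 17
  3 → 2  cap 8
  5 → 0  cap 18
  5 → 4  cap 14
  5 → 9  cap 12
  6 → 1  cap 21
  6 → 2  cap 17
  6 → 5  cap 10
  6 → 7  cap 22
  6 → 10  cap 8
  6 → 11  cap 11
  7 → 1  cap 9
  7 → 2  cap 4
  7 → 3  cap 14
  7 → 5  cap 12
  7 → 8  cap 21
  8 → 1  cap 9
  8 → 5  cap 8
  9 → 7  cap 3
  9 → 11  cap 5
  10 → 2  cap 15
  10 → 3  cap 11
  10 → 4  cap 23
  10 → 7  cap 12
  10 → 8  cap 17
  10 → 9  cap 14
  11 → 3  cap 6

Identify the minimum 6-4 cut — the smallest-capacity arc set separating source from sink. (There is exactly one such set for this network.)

augment #1: 6→1→4 push 19
augment #2: 6→5→4 push 10
augment #3: 6→10→4 push 8
augment #4: 6→1→0→4 push 2
augment #5: 6→7→5→4 push 4
augment #6: 6→7→1→0→4 push 3
augment #7: 6→7→1→10→4 push 6
augment #8: 6→7→5→0→4 push 8
augment #9: 6→2→8→1→10→4 push 6
augment #10: 6→7→8→1→10→4 push 1
augment #11: 6→2→9→7→8→1→10→4 push 1
max flow = 68; residual-reachable set from 6 gives S-side
cut edges (S→T): {(2,8), (2,9), (6,1), (6,5), (6,7), (6,10)} total cap 68

Min-cut arcs: {(2,8), (2,9), (6,1), (6,5), (6,7), (6,10)} (total capacity 68)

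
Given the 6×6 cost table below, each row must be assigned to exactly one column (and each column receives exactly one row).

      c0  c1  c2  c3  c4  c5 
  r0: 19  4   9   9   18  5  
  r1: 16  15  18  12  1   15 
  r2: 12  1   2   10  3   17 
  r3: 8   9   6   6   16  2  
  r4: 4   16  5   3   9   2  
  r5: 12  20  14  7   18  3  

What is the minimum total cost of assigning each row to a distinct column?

Minimum assignment cost: 20

one of 2 optimal assignments: row0→col1 (cost 4), row1→col4 (cost 1), row2→col2 (cost 2), row3→col3 (cost 6), row4→col0 (cost 4), row5→col5 (cost 3)
total = 4 + 1 + 2 + 6 + 4 + 3 = 20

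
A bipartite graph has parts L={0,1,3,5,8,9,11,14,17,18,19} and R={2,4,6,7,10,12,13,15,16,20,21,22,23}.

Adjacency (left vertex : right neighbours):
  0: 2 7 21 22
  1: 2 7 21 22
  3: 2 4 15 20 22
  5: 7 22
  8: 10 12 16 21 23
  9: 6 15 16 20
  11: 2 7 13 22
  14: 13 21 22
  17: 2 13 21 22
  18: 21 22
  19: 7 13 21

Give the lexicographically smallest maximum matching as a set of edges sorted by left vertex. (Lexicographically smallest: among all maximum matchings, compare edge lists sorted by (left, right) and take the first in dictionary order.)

|M| = 8 (so the lex-smallest maximum matching has 8 edges)
process left vertices in ascending order; for each, take the smallest-labelled available neighbour that still permits 8 edges overall, or leave it unmatched if none does
lex-smallest matching: {0-2, 1-7, 3-4, 5-22, 8-10, 9-6, 11-13, 14-21}

Lex-smallest maximum matching: {(0,2), (1,7), (3,4), (5,22), (8,10), (9,6), (11,13), (14,21)}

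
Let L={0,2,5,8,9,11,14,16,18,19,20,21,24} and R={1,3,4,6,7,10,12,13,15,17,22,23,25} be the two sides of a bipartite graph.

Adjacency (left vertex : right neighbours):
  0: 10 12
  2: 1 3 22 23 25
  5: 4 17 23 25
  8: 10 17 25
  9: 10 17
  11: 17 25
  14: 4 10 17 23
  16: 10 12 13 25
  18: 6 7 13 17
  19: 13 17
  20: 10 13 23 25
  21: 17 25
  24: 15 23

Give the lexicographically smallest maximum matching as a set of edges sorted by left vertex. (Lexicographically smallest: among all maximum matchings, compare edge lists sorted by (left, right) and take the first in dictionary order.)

|M| = 10 (so the lex-smallest maximum matching has 10 edges)
process left vertices in ascending order; for each, take the smallest-labelled available neighbour that still permits 10 edges overall, or leave it unmatched if none does
lex-smallest matching: {0-10, 2-1, 5-4, 8-17, 11-25, 14-23, 16-12, 18-6, 19-13, 24-15}

Lex-smallest maximum matching: {(0,10), (2,1), (5,4), (8,17), (11,25), (14,23), (16,12), (18,6), (19,13), (24,15)}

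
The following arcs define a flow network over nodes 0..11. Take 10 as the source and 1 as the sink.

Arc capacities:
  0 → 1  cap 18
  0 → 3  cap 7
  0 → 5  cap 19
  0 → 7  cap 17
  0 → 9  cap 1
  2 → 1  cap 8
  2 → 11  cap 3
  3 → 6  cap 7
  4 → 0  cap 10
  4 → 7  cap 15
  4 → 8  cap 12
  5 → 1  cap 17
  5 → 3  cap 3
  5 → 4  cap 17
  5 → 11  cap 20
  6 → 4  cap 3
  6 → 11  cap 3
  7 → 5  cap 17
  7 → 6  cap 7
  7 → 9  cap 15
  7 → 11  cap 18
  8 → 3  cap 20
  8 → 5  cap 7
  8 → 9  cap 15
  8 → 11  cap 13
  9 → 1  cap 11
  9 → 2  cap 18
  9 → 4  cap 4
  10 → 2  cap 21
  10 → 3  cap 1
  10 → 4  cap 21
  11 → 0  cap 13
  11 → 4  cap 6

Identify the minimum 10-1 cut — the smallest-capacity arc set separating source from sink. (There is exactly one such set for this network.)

Min-cut arcs: {(2,1), (2,11), (10,3), (10,4)} (total capacity 33)

augment #1: 10→2→1 push 8
augment #2: 10→4→0→1 push 10
augment #3: 10→2→11→0→1 push 3
augment #4: 10→4→7→5→1 push 11
augment #5: 10→3→6→11→0→1 push 1
max flow = 33; residual-reachable set from 10 gives S-side
cut edges (S→T): {(2,1), (2,11), (10,3), (10,4)} total cap 33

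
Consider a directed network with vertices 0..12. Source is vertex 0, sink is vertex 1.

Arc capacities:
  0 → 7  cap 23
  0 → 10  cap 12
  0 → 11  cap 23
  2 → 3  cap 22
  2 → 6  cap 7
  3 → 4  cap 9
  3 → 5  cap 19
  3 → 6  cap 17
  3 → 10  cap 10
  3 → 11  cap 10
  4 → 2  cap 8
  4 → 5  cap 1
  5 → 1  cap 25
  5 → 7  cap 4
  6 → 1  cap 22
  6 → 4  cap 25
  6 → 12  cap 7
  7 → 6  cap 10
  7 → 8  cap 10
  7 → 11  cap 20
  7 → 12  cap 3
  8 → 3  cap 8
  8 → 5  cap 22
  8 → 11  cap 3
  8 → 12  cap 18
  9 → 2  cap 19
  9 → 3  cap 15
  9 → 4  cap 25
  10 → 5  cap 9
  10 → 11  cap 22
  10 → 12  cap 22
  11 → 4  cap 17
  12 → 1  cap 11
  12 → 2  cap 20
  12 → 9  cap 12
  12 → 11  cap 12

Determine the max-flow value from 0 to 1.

augment #1: 0→7→6→1 bottleneck 10, total now 10
augment #2: 0→7→12→1 bottleneck 3, total now 13
augment #3: 0→10→5→1 bottleneck 9, total now 22
augment #4: 0→10→12→1 bottleneck 3, total now 25
augment #5: 0→7→8→5→1 bottleneck 10, total now 35
augment #6: 0→11→4→5→1 bottleneck 1, total now 36
augment #7: 0→11→4→2→6→1 bottleneck 7, total now 43
augment #8: 0→11→4→2→3→5→1 bottleneck 1, total now 44

Maximum flow value: 44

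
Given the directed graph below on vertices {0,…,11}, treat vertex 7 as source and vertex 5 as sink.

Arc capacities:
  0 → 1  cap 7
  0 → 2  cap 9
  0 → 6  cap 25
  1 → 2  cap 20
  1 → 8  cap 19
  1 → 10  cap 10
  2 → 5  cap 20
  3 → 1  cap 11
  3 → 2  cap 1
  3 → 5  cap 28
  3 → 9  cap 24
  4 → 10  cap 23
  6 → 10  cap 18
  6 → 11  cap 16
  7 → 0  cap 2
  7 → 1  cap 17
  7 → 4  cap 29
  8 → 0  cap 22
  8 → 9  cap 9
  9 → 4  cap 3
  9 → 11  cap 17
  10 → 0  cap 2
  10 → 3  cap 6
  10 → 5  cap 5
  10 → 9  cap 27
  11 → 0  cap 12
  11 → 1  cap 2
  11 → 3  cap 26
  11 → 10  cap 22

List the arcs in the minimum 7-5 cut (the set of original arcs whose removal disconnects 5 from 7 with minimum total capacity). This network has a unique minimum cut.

Min-cut arcs: {(4,10), (7,0), (7,1)} (total capacity 42)

augment #1: 7→0→2→5 push 2
augment #2: 7→1→2→5 push 17
augment #3: 7→4→10→5 push 5
augment #4: 7→4→10→3→5 push 6
augment #5: 7→4→10→0→2→5 push 1
augment #6: 7→4→10→9→11→3→5 push 11
max flow = 42; residual-reachable set from 7 gives S-side
cut edges (S→T): {(4,10), (7,0), (7,1)} total cap 42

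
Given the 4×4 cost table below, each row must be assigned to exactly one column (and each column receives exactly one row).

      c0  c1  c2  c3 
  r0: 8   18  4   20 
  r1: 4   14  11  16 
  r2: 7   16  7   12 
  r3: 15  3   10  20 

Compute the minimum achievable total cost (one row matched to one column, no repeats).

Minimum assignment cost: 23

optimal assignment: row0→col2 (cost 4), row1→col0 (cost 4), row2→col3 (cost 12), row3→col1 (cost 3)
total = 4 + 4 + 12 + 3 = 23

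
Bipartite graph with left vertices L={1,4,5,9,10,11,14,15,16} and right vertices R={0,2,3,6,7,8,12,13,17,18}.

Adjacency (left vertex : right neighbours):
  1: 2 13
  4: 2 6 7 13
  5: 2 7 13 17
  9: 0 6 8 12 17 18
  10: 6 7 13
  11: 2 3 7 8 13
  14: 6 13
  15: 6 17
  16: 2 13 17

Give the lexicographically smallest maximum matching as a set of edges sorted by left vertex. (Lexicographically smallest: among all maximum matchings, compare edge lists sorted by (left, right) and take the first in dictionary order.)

|M| = 7 (so the lex-smallest maximum matching has 7 edges)
process left vertices in ascending order; for each, take the smallest-labelled available neighbour that still permits 7 edges overall, or leave it unmatched if none does
lex-smallest matching: {1-2, 4-6, 5-7, 9-0, 10-13, 11-3, 15-17}

Lex-smallest maximum matching: {(1,2), (4,6), (5,7), (9,0), (10,13), (11,3), (15,17)}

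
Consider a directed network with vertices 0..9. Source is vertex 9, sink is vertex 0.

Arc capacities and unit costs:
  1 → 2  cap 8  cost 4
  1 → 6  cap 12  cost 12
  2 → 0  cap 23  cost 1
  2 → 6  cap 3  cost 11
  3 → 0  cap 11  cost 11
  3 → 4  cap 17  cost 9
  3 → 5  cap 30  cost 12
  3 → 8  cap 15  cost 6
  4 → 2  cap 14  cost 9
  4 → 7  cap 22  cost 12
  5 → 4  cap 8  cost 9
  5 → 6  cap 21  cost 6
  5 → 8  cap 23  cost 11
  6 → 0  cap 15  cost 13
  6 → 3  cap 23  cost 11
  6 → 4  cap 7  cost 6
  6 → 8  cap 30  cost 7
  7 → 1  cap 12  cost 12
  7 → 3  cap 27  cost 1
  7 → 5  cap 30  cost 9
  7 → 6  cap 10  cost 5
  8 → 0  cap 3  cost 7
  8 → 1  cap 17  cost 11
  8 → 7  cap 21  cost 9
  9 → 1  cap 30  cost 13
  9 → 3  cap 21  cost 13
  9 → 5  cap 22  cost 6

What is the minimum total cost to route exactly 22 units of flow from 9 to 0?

shortest-cost path #1: 9→1→2→0 push 8 @ unit cost 18 (adds 144)
shortest-cost path #2: 9→3→0 push 11 @ unit cost 24 (adds 264)
shortest-cost path #3: 9→5→8→0 push 3 @ unit cost 24 (adds 72)
total cost = 480

Minimum cost for 22 units: 480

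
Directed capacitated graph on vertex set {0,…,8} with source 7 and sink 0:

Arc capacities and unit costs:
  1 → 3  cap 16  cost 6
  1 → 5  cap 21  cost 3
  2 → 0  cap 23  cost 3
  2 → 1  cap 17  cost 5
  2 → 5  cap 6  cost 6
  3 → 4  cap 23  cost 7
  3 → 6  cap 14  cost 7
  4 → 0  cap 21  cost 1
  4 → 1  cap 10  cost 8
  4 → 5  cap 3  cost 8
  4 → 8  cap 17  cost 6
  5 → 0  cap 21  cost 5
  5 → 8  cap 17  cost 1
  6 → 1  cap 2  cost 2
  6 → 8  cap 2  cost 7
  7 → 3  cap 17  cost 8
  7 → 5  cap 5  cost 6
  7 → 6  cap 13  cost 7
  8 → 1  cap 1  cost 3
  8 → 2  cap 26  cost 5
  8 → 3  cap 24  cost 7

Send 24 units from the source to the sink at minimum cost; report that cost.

shortest-cost path #1: 7→5→0 push 5 @ unit cost 11 (adds 55)
shortest-cost path #2: 7→3→4→0 push 17 @ unit cost 16 (adds 272)
shortest-cost path #3: 7→6→1→5→0 push 2 @ unit cost 17 (adds 34)
total cost = 361

Minimum cost for 24 units: 361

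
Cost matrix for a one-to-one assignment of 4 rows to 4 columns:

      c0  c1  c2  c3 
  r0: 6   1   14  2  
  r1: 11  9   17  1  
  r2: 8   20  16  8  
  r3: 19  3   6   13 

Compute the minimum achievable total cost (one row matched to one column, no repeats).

Minimum assignment cost: 16

optimal assignment: row0→col1 (cost 1), row1→col3 (cost 1), row2→col0 (cost 8), row3→col2 (cost 6)
total = 1 + 1 + 8 + 6 = 16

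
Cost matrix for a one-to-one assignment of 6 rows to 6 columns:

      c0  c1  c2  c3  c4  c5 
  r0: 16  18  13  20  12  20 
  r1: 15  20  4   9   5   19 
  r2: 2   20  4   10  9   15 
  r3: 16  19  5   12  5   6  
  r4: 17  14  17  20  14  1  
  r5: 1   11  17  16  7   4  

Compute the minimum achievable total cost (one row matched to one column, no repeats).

optimal assignment: row0→col1 (cost 18), row1→col3 (cost 9), row2→col2 (cost 4), row3→col4 (cost 5), row4→col5 (cost 1), row5→col0 (cost 1)
total = 18 + 9 + 4 + 5 + 1 + 1 = 38

Minimum assignment cost: 38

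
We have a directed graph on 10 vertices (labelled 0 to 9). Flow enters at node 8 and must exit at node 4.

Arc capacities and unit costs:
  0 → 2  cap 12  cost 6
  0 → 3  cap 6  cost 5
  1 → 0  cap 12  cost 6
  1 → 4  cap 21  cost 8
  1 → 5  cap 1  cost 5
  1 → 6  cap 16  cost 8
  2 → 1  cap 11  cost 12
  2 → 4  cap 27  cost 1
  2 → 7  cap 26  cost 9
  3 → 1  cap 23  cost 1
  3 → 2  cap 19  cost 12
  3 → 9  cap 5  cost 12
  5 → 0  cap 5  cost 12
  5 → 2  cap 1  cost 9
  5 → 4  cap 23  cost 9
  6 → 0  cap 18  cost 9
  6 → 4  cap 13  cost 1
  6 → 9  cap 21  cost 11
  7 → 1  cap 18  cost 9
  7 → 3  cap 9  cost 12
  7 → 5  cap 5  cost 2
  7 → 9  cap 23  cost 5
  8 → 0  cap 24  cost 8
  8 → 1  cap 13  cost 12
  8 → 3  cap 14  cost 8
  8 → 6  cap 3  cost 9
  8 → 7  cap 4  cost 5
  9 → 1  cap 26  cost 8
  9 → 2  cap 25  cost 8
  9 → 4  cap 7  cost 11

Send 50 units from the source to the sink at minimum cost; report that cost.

shortest-cost path #1: 8→6→4 push 3 @ unit cost 10 (adds 30)
shortest-cost path #2: 8→0→2→4 push 12 @ unit cost 15 (adds 180)
shortest-cost path #3: 8→7→5→4 push 4 @ unit cost 16 (adds 64)
shortest-cost path #4: 8→3→1→4 push 14 @ unit cost 17 (adds 238)
shortest-cost path #5: 8→1→4 push 7 @ unit cost 20 (adds 140)
shortest-cost path #6: 8→1→6→4 push 6 @ unit cost 21 (adds 126)
shortest-cost path #7: 8→0→3→1→6→4 push 4 @ unit cost 23 (adds 92)
total cost = 870

Minimum cost for 50 units: 870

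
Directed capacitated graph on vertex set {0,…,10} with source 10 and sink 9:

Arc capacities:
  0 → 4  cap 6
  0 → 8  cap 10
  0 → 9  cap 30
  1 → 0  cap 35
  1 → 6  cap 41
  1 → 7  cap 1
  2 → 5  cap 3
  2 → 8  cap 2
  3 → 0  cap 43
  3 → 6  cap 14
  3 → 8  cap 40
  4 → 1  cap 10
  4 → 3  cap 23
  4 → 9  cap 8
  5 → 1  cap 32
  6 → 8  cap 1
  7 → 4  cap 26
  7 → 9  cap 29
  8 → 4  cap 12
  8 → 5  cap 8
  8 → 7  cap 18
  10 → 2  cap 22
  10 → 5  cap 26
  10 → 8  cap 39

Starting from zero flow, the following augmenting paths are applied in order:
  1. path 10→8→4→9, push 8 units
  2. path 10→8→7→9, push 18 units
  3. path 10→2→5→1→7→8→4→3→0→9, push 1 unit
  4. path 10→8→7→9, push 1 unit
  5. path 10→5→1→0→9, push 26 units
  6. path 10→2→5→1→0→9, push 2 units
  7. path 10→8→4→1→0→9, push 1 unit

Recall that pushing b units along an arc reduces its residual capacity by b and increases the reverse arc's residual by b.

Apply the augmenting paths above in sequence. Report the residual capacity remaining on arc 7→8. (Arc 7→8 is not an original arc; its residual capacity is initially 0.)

Residual capacity of (7,8): 18

after path 1 (10→8→4→9, push 8): res(7,8)=0
after path 2 (10→8→7→9, push 18): res(7,8)=18
after path 3 (10→2→5→1→7→8→4→3→0→9, push 1): res(7,8)=17
after path 4 (10→8→7→9, push 1): res(7,8)=18
after path 5 (10→5→1→0→9, push 26): res(7,8)=18
after path 6 (10→2→5→1→0→9, push 2): res(7,8)=18
after path 7 (10→8→4→1→0→9, push 1): res(7,8)=18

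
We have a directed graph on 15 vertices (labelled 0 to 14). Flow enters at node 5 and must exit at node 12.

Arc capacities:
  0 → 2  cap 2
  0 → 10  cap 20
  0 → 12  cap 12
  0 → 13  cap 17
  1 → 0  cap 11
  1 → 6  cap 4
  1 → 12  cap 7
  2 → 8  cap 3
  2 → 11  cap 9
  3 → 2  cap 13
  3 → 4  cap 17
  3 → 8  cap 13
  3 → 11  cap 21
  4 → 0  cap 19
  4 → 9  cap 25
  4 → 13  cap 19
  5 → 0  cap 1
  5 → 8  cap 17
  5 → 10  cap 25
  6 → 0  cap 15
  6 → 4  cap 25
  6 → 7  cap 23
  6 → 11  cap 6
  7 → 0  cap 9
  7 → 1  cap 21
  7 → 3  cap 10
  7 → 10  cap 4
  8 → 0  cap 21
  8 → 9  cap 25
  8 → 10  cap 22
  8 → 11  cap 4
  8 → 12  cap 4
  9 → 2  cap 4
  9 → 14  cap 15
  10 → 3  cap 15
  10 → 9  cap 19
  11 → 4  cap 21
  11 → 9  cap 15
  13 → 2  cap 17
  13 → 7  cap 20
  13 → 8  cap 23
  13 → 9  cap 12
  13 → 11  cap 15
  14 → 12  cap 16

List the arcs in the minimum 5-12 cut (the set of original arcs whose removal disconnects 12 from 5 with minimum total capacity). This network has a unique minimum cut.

Min-cut arcs: {(0,12), (1,12), (8,12), (9,14)} (total capacity 38)

augment #1: 5→0→12 push 1
augment #2: 5→8→12 push 4
augment #3: 5→8→0→12 push 11
augment #4: 5→8→9→14→12 push 2
augment #5: 5→10→9→14→12 push 13
augment #6: 5→10→3→4→13→7→1→12 push 7
max flow = 38; residual-reachable set from 5 gives S-side
cut edges (S→T): {(0,12), (1,12), (8,12), (9,14)} total cap 38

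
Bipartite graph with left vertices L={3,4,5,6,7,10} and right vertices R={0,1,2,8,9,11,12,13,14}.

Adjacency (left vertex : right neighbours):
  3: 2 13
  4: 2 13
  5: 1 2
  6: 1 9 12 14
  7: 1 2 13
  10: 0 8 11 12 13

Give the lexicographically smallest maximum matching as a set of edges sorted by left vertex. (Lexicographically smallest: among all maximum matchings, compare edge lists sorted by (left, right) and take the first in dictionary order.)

|M| = 5 (so the lex-smallest maximum matching has 5 edges)
process left vertices in ascending order; for each, take the smallest-labelled available neighbour that still permits 5 edges overall, or leave it unmatched if none does
lex-smallest matching: {3-2, 4-13, 5-1, 6-9, 10-0}

Lex-smallest maximum matching: {(3,2), (4,13), (5,1), (6,9), (10,0)}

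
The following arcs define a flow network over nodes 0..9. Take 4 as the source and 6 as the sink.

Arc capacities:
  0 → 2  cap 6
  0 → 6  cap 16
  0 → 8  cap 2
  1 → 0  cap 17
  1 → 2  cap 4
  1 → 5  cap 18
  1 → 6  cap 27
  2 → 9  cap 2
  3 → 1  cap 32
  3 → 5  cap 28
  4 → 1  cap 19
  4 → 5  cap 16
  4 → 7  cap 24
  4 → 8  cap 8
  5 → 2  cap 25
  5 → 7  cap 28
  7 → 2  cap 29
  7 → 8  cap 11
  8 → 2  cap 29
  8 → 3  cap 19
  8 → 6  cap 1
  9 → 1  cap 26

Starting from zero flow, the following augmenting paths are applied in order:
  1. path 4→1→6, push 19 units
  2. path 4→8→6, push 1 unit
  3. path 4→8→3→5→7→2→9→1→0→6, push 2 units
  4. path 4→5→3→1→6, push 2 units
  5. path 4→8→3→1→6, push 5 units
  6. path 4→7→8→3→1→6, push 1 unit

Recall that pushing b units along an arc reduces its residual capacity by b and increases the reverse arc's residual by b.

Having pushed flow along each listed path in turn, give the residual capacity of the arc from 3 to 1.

after path 1 (4→1→6, push 19): res(3,1)=32
after path 2 (4→8→6, push 1): res(3,1)=32
after path 3 (4→8→3→5→7→2→9→1→0→6, push 2): res(3,1)=32
after path 4 (4→5→3→1→6, push 2): res(3,1)=30
after path 5 (4→8→3→1→6, push 5): res(3,1)=25
after path 6 (4→7→8→3→1→6, push 1): res(3,1)=24

Residual capacity of (3,1): 24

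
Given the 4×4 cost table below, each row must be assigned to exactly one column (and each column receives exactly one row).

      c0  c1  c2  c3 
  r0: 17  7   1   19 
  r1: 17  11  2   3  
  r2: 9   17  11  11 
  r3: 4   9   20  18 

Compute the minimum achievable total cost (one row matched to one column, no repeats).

Minimum assignment cost: 22

optimal assignment: row0→col2 (cost 1), row1→col3 (cost 3), row2→col0 (cost 9), row3→col1 (cost 9)
total = 1 + 3 + 9 + 9 = 22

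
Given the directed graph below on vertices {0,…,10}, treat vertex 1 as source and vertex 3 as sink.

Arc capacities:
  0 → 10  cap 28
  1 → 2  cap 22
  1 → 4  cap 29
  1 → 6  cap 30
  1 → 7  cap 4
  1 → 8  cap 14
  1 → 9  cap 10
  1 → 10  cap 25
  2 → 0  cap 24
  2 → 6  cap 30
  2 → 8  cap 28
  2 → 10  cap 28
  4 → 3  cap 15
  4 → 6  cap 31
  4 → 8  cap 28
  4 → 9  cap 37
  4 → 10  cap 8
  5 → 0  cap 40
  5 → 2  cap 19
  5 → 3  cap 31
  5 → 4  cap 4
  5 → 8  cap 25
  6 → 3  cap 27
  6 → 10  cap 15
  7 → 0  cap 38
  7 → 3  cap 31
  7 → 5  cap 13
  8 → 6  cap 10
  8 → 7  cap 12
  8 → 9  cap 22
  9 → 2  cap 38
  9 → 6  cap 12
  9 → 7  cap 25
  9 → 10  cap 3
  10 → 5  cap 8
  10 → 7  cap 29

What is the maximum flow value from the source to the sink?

Maximum flow value: 94

augment #1: 1→4→3 bottleneck 15, total now 15
augment #2: 1→6→3 bottleneck 27, total now 42
augment #3: 1→7→3 bottleneck 4, total now 46
augment #4: 1→8→7→3 bottleneck 12, total now 58
augment #5: 1→9→7→3 bottleneck 10, total now 68
augment #6: 1→10→5→3 bottleneck 8, total now 76
augment #7: 1→10→7→3 bottleneck 5, total now 81
augment #8: 1→10→7→5→3 bottleneck 12, total now 93
augment #9: 1→2→10→7→5→3 bottleneck 1, total now 94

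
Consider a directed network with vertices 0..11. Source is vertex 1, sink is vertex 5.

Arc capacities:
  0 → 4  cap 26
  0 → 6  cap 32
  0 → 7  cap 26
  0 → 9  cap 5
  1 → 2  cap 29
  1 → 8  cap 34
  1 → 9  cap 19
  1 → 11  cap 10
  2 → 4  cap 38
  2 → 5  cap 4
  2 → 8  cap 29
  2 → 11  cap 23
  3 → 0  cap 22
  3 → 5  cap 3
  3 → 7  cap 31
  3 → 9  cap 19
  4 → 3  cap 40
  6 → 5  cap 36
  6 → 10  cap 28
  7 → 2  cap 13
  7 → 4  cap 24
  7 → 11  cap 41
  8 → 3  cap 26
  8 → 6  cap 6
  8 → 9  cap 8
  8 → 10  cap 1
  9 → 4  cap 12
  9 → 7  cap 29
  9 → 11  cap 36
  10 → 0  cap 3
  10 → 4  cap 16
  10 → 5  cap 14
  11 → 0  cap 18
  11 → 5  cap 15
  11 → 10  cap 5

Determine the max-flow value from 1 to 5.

augment #1: 1→2→5 bottleneck 4, total now 4
augment #2: 1→11→5 bottleneck 10, total now 14
augment #3: 1→2→11→5 bottleneck 5, total now 19
augment #4: 1→8→3→5 bottleneck 3, total now 22
augment #5: 1→8→6→5 bottleneck 6, total now 28
augment #6: 1→8→10→5 bottleneck 1, total now 29
augment #7: 1→2→11→10→5 bottleneck 5, total now 34
augment #8: 1→2→11→0→6→5 bottleneck 13, total now 47
augment #9: 1→8→3→0→6→5 bottleneck 17, total now 64
augment #10: 1→8→3→0→6→10→5 bottleneck 2, total now 66

Maximum flow value: 66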